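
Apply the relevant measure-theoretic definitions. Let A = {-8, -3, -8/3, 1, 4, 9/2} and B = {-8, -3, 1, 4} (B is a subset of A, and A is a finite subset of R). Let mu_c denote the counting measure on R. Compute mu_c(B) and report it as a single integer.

Counting measure assigns mu_c(E) = |E| (number of elements) when E is finite.
B has 4 element(s), so mu_c(B) = 4.

4


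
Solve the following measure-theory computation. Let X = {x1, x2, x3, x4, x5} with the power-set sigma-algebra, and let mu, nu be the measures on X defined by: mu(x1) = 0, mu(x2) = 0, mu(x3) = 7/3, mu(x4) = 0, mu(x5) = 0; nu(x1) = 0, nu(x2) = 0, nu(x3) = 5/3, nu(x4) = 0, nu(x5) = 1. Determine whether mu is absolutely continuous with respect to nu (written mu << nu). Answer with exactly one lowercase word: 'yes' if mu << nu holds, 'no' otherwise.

mu << nu means: every nu-null measurable set is also mu-null; equivalently, for every atom x, if nu({x}) = 0 then mu({x}) = 0.
Checking each atom:
  x1: nu = 0, mu = 0 -> consistent with mu << nu.
  x2: nu = 0, mu = 0 -> consistent with mu << nu.
  x3: nu = 5/3 > 0 -> no constraint.
  x4: nu = 0, mu = 0 -> consistent with mu << nu.
  x5: nu = 1 > 0 -> no constraint.
No atom violates the condition. Therefore mu << nu.

yes


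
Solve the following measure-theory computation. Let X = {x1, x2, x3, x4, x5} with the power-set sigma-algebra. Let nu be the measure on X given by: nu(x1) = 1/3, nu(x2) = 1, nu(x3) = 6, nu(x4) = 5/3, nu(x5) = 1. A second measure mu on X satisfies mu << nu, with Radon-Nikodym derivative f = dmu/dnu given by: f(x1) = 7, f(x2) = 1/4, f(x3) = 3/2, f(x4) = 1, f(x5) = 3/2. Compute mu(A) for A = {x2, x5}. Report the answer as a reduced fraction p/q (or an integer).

By the defining property of the Radon-Nikodym derivative, for every measurable set A,
  mu(A) = integral_A f dnu.
Since nu is a discrete measure concentrated on the atoms of X, the integral over A reduces to the sum
  mu(A) = sum_{x in A} f(x) * nu({x}).
Computing each term:
  x2: f(x2) * nu(x2) = 1/4 * 1 = 1/4.
  x5: f(x5) * nu(x5) = 3/2 * 1 = 3/2.
Summing: mu(A) = 1/4 + 3/2 = 7/4.

7/4


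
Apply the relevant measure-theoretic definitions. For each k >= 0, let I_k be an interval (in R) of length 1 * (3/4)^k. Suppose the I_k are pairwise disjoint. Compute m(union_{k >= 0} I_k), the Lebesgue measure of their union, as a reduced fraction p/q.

By countable additivity of the Lebesgue measure on pairwise disjoint measurable sets,
  m(union_{k >= 0} I_k) = sum_{k >= 0} m(I_k) = sum_{k >= 0} a * r^k,
  with a = 1 and r = 3/4.
Since 0 < r = 3/4 < 1, the geometric series converges:
  sum_{k >= 0} a * r^k = a / (1 - r).
  = 1 / (1 - 3/4)
  = 1 / (1/4)
  = 4.

4


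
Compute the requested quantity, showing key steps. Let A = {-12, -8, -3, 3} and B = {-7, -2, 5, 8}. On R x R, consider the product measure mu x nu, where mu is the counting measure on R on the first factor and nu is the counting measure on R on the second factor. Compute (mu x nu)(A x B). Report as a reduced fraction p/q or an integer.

For a measurable rectangle A x B, the product measure satisfies
  (mu x nu)(A x B) = mu(A) * nu(B).
  mu(A) = 4.
  nu(B) = 4.
  (mu x nu)(A x B) = 4 * 4 = 16.

16


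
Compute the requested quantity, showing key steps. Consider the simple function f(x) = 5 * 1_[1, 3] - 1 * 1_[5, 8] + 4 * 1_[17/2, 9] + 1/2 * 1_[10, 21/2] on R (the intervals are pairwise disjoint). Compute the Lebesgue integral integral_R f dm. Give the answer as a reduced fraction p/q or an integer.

For a simple function f = sum_i c_i * 1_{A_i} with disjoint A_i,
  integral f dm = sum_i c_i * m(A_i).
Lengths of the A_i:
  m(A_1) = 3 - 1 = 2.
  m(A_2) = 8 - 5 = 3.
  m(A_3) = 9 - 17/2 = 1/2.
  m(A_4) = 21/2 - 10 = 1/2.
Contributions c_i * m(A_i):
  (5) * (2) = 10.
  (-1) * (3) = -3.
  (4) * (1/2) = 2.
  (1/2) * (1/2) = 1/4.
Total: 10 - 3 + 2 + 1/4 = 37/4.

37/4


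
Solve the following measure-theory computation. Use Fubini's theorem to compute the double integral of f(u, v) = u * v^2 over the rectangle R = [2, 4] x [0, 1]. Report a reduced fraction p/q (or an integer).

f(u, v) is a tensor product of a function of u and a function of v, and both factors are bounded continuous (hence Lebesgue integrable) on the rectangle, so Fubini's theorem applies:
  integral_R f d(m x m) = (integral_a1^b1 u du) * (integral_a2^b2 v^2 dv).
Inner integral in u: integral_{2}^{4} u du = (4^2 - 2^2)/2
  = 6.
Inner integral in v: integral_{0}^{1} v^2 dv = (1^3 - 0^3)/3
  = 1/3.
Product: (6) * (1/3) = 2.

2


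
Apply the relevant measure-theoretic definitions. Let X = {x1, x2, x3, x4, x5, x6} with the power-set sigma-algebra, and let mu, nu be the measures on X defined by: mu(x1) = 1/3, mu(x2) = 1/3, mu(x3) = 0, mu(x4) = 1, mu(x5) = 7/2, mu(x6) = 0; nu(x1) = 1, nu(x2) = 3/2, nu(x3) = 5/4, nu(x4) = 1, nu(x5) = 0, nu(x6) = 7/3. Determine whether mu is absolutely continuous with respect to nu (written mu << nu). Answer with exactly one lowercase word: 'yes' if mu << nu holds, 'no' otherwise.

mu << nu means: every nu-null measurable set is also mu-null; equivalently, for every atom x, if nu({x}) = 0 then mu({x}) = 0.
Checking each atom:
  x1: nu = 1 > 0 -> no constraint.
  x2: nu = 3/2 > 0 -> no constraint.
  x3: nu = 5/4 > 0 -> no constraint.
  x4: nu = 1 > 0 -> no constraint.
  x5: nu = 0, mu = 7/2 > 0 -> violates mu << nu.
  x6: nu = 7/3 > 0 -> no constraint.
The atom(s) x5 violate the condition (nu = 0 but mu > 0). Therefore mu is NOT absolutely continuous w.r.t. nu.

no


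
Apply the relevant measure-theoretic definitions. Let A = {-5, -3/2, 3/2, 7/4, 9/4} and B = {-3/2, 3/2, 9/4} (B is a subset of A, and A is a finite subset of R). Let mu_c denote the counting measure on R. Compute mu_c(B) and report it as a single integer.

Counting measure assigns mu_c(E) = |E| (number of elements) when E is finite.
B has 3 element(s), so mu_c(B) = 3.

3


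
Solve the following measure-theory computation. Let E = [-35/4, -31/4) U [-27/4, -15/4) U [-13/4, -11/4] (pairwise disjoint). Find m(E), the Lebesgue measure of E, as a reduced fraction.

For pairwise disjoint intervals, m(union_i I_i) = sum_i m(I_i),
and m is invariant under swapping open/closed endpoints (single points have measure 0).
So m(E) = sum_i (b_i - a_i).
  I_1 has length -31/4 - (-35/4) = 1.
  I_2 has length -15/4 - (-27/4) = 3.
  I_3 has length -11/4 - (-13/4) = 1/2.
Summing:
  m(E) = 1 + 3 + 1/2 = 9/2.

9/2


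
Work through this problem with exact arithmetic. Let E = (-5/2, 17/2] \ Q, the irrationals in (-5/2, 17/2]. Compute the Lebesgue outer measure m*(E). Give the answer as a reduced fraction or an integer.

The interval I = (-5/2, 17/2] has m(I) = 17/2 - (-5/2) = 11 (endpoints are measure-zero, so open/closed/half-open agree). Write I = (I cap Q) u (I \ Q). The rationals in I are countable, so m*(I cap Q) = 0 (cover each rational by intervals whose total length is arbitrarily small). By countable subadditivity m*(I) <= m*(I cap Q) + m*(I \ Q), hence m*(I \ Q) >= m(I) = 11. The reverse inequality m*(I \ Q) <= m*(I) = 11 is trivial since (I \ Q) is a subset of I. Therefore m*(I \ Q) = 11.

11


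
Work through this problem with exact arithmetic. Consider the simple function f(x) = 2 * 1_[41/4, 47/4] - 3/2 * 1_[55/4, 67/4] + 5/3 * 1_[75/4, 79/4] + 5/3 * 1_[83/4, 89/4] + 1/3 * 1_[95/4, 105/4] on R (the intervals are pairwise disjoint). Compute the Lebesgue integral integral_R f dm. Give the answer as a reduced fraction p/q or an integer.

For a simple function f = sum_i c_i * 1_{A_i} with disjoint A_i,
  integral f dm = sum_i c_i * m(A_i).
Lengths of the A_i:
  m(A_1) = 47/4 - 41/4 = 3/2.
  m(A_2) = 67/4 - 55/4 = 3.
  m(A_3) = 79/4 - 75/4 = 1.
  m(A_4) = 89/4 - 83/4 = 3/2.
  m(A_5) = 105/4 - 95/4 = 5/2.
Contributions c_i * m(A_i):
  (2) * (3/2) = 3.
  (-3/2) * (3) = -9/2.
  (5/3) * (1) = 5/3.
  (5/3) * (3/2) = 5/2.
  (1/3) * (5/2) = 5/6.
Total: 3 - 9/2 + 5/3 + 5/2 + 5/6 = 7/2.

7/2


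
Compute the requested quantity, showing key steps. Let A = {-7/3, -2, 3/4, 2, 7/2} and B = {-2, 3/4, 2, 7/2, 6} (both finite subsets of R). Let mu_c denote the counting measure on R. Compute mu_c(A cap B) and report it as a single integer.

Counting measure on a finite set equals cardinality. mu_c(A cap B) = |A cap B| (elements appearing in both).
Enumerating the elements of A that also lie in B gives 4 element(s).
So mu_c(A cap B) = 4.

4


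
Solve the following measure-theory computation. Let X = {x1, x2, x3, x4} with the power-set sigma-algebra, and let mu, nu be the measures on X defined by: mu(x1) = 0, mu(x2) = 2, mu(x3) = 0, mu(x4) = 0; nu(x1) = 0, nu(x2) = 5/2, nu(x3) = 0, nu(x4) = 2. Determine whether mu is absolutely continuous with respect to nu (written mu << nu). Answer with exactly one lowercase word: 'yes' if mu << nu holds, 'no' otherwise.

mu << nu means: every nu-null measurable set is also mu-null; equivalently, for every atom x, if nu({x}) = 0 then mu({x}) = 0.
Checking each atom:
  x1: nu = 0, mu = 0 -> consistent with mu << nu.
  x2: nu = 5/2 > 0 -> no constraint.
  x3: nu = 0, mu = 0 -> consistent with mu << nu.
  x4: nu = 2 > 0 -> no constraint.
No atom violates the condition. Therefore mu << nu.

yes


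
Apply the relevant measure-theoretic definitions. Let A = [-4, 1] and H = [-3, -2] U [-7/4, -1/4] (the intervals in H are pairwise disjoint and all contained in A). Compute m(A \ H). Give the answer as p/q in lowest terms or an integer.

The ambient interval has length m(A) = 1 - (-4) = 5.
Since the holes are disjoint and sit inside A, by finite additivity
  m(H) = sum_i (b_i - a_i), and m(A \ H) = m(A) - m(H).
Computing the hole measures:
  m(H_1) = -2 - (-3) = 1.
  m(H_2) = -1/4 - (-7/4) = 3/2.
Summed: m(H) = 1 + 3/2 = 5/2.
So m(A \ H) = 5 - 5/2 = 5/2.

5/2


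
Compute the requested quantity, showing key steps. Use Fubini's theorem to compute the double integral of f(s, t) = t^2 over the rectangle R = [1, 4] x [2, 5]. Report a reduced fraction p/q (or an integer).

f(s, t) is a tensor product of a function of s and a function of t, and both factors are bounded continuous (hence Lebesgue integrable) on the rectangle, so Fubini's theorem applies:
  integral_R f d(m x m) = (integral_a1^b1 1 ds) * (integral_a2^b2 t^2 dt).
Inner integral in s: integral_{1}^{4} 1 ds = (4^1 - 1^1)/1
  = 3.
Inner integral in t: integral_{2}^{5} t^2 dt = (5^3 - 2^3)/3
  = 39.
Product: (3) * (39) = 117.

117


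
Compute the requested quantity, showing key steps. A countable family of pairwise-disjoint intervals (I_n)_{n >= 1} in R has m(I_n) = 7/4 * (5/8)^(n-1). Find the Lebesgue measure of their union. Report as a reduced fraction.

By countable additivity of the Lebesgue measure on pairwise disjoint measurable sets,
  m(union_{n >= 1} I_n) = sum_{n >= 1} m(I_n) = sum_{n >= 1} a * r^(n-1),
  with a = 7/4 and r = 5/8.
Since 0 < r = 5/8 < 1, the geometric series converges:
  sum_{n >= 1} a * r^(n-1) = a / (1 - r).
  = 7/4 / (1 - 5/8)
  = 7/4 / (3/8)
  = 14/3.

14/3


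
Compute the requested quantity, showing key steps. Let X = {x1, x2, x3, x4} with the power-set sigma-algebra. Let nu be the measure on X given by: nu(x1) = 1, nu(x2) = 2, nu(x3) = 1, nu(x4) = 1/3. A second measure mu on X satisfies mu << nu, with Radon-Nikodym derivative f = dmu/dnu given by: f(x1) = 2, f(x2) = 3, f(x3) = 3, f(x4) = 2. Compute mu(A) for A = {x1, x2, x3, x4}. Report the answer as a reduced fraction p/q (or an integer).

By the defining property of the Radon-Nikodym derivative, for every measurable set A,
  mu(A) = integral_A f dnu.
Since nu is a discrete measure concentrated on the atoms of X, the integral over A reduces to the sum
  mu(A) = sum_{x in A} f(x) * nu({x}).
Computing each term:
  x1: f(x1) * nu(x1) = 2 * 1 = 2.
  x2: f(x2) * nu(x2) = 3 * 2 = 6.
  x3: f(x3) * nu(x3) = 3 * 1 = 3.
  x4: f(x4) * nu(x4) = 2 * 1/3 = 2/3.
Summing: mu(A) = 2 + 6 + 3 + 2/3 = 35/3.

35/3


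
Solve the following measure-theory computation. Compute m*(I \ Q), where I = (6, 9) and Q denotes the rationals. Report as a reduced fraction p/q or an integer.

The interval I = (6, 9) has m(I) = 9 - 6 = 3 (endpoints are measure-zero, so open/closed/half-open agree). Write I = (I cap Q) u (I \ Q). The rationals in I are countable, so m*(I cap Q) = 0 (cover each rational by intervals whose total length is arbitrarily small). By countable subadditivity m*(I) <= m*(I cap Q) + m*(I \ Q), hence m*(I \ Q) >= m(I) = 3. The reverse inequality m*(I \ Q) <= m*(I) = 3 is trivial since (I \ Q) is a subset of I. Therefore m*(I \ Q) = 3.

3


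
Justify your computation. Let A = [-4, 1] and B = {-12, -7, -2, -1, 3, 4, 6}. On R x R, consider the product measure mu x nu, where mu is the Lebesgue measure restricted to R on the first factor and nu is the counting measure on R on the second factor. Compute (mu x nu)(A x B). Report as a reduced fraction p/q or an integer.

For a measurable rectangle A x B, the product measure satisfies
  (mu x nu)(A x B) = mu(A) * nu(B).
  mu(A) = 5.
  nu(B) = 7.
  (mu x nu)(A x B) = 5 * 7 = 35.

35


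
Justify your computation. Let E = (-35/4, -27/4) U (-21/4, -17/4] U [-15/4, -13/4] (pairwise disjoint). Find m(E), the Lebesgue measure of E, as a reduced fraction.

For pairwise disjoint intervals, m(union_i I_i) = sum_i m(I_i),
and m is invariant under swapping open/closed endpoints (single points have measure 0).
So m(E) = sum_i (b_i - a_i).
  I_1 has length -27/4 - (-35/4) = 2.
  I_2 has length -17/4 - (-21/4) = 1.
  I_3 has length -13/4 - (-15/4) = 1/2.
Summing:
  m(E) = 2 + 1 + 1/2 = 7/2.

7/2


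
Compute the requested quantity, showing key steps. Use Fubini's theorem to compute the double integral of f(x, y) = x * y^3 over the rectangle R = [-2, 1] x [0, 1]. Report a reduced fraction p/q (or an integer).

f(x, y) is a tensor product of a function of x and a function of y, and both factors are bounded continuous (hence Lebesgue integrable) on the rectangle, so Fubini's theorem applies:
  integral_R f d(m x m) = (integral_a1^b1 x dx) * (integral_a2^b2 y^3 dy).
Inner integral in x: integral_{-2}^{1} x dx = (1^2 - (-2)^2)/2
  = -3/2.
Inner integral in y: integral_{0}^{1} y^3 dy = (1^4 - 0^4)/4
  = 1/4.
Product: (-3/2) * (1/4) = -3/8.

-3/8


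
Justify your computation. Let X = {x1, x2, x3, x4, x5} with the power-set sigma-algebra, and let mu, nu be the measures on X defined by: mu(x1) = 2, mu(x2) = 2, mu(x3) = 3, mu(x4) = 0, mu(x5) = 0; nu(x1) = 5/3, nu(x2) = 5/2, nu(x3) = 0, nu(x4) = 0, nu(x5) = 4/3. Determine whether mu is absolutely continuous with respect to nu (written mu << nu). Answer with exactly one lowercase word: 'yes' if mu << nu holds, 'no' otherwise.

mu << nu means: every nu-null measurable set is also mu-null; equivalently, for every atom x, if nu({x}) = 0 then mu({x}) = 0.
Checking each atom:
  x1: nu = 5/3 > 0 -> no constraint.
  x2: nu = 5/2 > 0 -> no constraint.
  x3: nu = 0, mu = 3 > 0 -> violates mu << nu.
  x4: nu = 0, mu = 0 -> consistent with mu << nu.
  x5: nu = 4/3 > 0 -> no constraint.
The atom(s) x3 violate the condition (nu = 0 but mu > 0). Therefore mu is NOT absolutely continuous w.r.t. nu.

no


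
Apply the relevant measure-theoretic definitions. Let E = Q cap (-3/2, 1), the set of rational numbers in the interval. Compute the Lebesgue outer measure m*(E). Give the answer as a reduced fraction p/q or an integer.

E = Q cap (-3/2, 1) is a subset of Q, which is countable. Enumerate Q = {q_1, q_2, ...}; for any eps > 0, cover q_k by the open interval (q_k - eps/2^(k+1), q_k + eps/2^(k+1)), of length eps/2^k. The total cover length is sum_{k>=1} eps/2^k = eps. Hence m*(E) <= m*(Q) <= eps for every eps > 0, and since outer measure is non-negative, m*(E) = 0.

0


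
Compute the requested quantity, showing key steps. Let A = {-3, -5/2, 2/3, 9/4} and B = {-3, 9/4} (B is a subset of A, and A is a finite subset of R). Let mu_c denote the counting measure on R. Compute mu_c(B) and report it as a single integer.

Counting measure assigns mu_c(E) = |E| (number of elements) when E is finite.
B has 2 element(s), so mu_c(B) = 2.

2


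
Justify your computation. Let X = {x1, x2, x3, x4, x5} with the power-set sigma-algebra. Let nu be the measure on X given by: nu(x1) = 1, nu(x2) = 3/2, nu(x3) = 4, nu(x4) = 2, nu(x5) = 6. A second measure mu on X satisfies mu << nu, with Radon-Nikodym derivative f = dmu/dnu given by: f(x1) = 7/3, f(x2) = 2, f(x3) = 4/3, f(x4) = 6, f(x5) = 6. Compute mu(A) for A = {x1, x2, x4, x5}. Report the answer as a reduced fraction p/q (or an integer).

By the defining property of the Radon-Nikodym derivative, for every measurable set A,
  mu(A) = integral_A f dnu.
Since nu is a discrete measure concentrated on the atoms of X, the integral over A reduces to the sum
  mu(A) = sum_{x in A} f(x) * nu({x}).
Computing each term:
  x1: f(x1) * nu(x1) = 7/3 * 1 = 7/3.
  x2: f(x2) * nu(x2) = 2 * 3/2 = 3.
  x4: f(x4) * nu(x4) = 6 * 2 = 12.
  x5: f(x5) * nu(x5) = 6 * 6 = 36.
Summing: mu(A) = 7/3 + 3 + 12 + 36 = 160/3.

160/3


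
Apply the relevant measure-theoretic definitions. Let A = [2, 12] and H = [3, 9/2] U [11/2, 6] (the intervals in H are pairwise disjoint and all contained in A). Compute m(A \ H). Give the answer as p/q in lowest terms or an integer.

The ambient interval has length m(A) = 12 - 2 = 10.
Since the holes are disjoint and sit inside A, by finite additivity
  m(H) = sum_i (b_i - a_i), and m(A \ H) = m(A) - m(H).
Computing the hole measures:
  m(H_1) = 9/2 - 3 = 3/2.
  m(H_2) = 6 - 11/2 = 1/2.
Summed: m(H) = 3/2 + 1/2 = 2.
So m(A \ H) = 10 - 2 = 8.

8


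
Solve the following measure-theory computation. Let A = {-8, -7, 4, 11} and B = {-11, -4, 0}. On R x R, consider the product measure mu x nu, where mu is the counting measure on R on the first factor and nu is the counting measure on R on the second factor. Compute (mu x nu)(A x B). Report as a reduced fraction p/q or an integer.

For a measurable rectangle A x B, the product measure satisfies
  (mu x nu)(A x B) = mu(A) * nu(B).
  mu(A) = 4.
  nu(B) = 3.
  (mu x nu)(A x B) = 4 * 3 = 12.

12


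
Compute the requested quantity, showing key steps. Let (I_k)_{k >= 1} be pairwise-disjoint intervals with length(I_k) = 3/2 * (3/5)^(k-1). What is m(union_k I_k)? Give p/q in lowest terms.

By countable additivity of the Lebesgue measure on pairwise disjoint measurable sets,
  m(union_{k >= 1} I_k) = sum_{k >= 1} m(I_k) = sum_{k >= 1} a * r^(k-1),
  with a = 3/2 and r = 3/5.
Since 0 < r = 3/5 < 1, the geometric series converges:
  sum_{k >= 1} a * r^(k-1) = a / (1 - r).
  = 3/2 / (1 - 3/5)
  = 3/2 / (2/5)
  = 15/4.

15/4


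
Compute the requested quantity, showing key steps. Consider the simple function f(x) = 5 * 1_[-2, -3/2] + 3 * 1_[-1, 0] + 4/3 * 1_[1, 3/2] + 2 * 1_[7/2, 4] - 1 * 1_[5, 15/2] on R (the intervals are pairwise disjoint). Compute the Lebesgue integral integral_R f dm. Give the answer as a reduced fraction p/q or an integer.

For a simple function f = sum_i c_i * 1_{A_i} with disjoint A_i,
  integral f dm = sum_i c_i * m(A_i).
Lengths of the A_i:
  m(A_1) = -3/2 - (-2) = 1/2.
  m(A_2) = 0 - (-1) = 1.
  m(A_3) = 3/2 - 1 = 1/2.
  m(A_4) = 4 - 7/2 = 1/2.
  m(A_5) = 15/2 - 5 = 5/2.
Contributions c_i * m(A_i):
  (5) * (1/2) = 5/2.
  (3) * (1) = 3.
  (4/3) * (1/2) = 2/3.
  (2) * (1/2) = 1.
  (-1) * (5/2) = -5/2.
Total: 5/2 + 3 + 2/3 + 1 - 5/2 = 14/3.

14/3


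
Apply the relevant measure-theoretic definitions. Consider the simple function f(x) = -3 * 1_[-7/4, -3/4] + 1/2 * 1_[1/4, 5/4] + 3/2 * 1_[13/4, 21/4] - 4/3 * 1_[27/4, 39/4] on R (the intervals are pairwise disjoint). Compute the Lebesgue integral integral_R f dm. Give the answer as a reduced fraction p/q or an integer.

For a simple function f = sum_i c_i * 1_{A_i} with disjoint A_i,
  integral f dm = sum_i c_i * m(A_i).
Lengths of the A_i:
  m(A_1) = -3/4 - (-7/4) = 1.
  m(A_2) = 5/4 - 1/4 = 1.
  m(A_3) = 21/4 - 13/4 = 2.
  m(A_4) = 39/4 - 27/4 = 3.
Contributions c_i * m(A_i):
  (-3) * (1) = -3.
  (1/2) * (1) = 1/2.
  (3/2) * (2) = 3.
  (-4/3) * (3) = -4.
Total: -3 + 1/2 + 3 - 4 = -7/2.

-7/2


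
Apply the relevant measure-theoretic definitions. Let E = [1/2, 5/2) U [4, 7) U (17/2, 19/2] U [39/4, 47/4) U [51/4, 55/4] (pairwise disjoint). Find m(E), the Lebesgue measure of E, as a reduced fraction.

For pairwise disjoint intervals, m(union_i I_i) = sum_i m(I_i),
and m is invariant under swapping open/closed endpoints (single points have measure 0).
So m(E) = sum_i (b_i - a_i).
  I_1 has length 5/2 - 1/2 = 2.
  I_2 has length 7 - 4 = 3.
  I_3 has length 19/2 - 17/2 = 1.
  I_4 has length 47/4 - 39/4 = 2.
  I_5 has length 55/4 - 51/4 = 1.
Summing:
  m(E) = 2 + 3 + 1 + 2 + 1 = 9.

9


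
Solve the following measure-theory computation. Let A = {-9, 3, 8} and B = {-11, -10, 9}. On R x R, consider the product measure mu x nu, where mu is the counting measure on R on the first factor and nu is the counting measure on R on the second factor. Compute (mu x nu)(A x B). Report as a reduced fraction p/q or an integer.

For a measurable rectangle A x B, the product measure satisfies
  (mu x nu)(A x B) = mu(A) * nu(B).
  mu(A) = 3.
  nu(B) = 3.
  (mu x nu)(A x B) = 3 * 3 = 9.

9


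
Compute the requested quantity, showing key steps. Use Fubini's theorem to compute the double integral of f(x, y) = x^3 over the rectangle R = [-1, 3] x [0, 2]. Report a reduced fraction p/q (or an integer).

f(x, y) is a tensor product of a function of x and a function of y, and both factors are bounded continuous (hence Lebesgue integrable) on the rectangle, so Fubini's theorem applies:
  integral_R f d(m x m) = (integral_a1^b1 x^3 dx) * (integral_a2^b2 1 dy).
Inner integral in x: integral_{-1}^{3} x^3 dx = (3^4 - (-1)^4)/4
  = 20.
Inner integral in y: integral_{0}^{2} 1 dy = (2^1 - 0^1)/1
  = 2.
Product: (20) * (2) = 40.

40


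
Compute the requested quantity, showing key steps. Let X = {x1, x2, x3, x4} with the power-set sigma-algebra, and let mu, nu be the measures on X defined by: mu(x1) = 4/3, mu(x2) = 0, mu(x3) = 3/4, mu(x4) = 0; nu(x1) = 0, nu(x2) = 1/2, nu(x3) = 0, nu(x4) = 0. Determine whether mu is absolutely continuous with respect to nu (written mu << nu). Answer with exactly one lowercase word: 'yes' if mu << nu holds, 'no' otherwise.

mu << nu means: every nu-null measurable set is also mu-null; equivalently, for every atom x, if nu({x}) = 0 then mu({x}) = 0.
Checking each atom:
  x1: nu = 0, mu = 4/3 > 0 -> violates mu << nu.
  x2: nu = 1/2 > 0 -> no constraint.
  x3: nu = 0, mu = 3/4 > 0 -> violates mu << nu.
  x4: nu = 0, mu = 0 -> consistent with mu << nu.
The atom(s) x1, x3 violate the condition (nu = 0 but mu > 0). Therefore mu is NOT absolutely continuous w.r.t. nu.

no


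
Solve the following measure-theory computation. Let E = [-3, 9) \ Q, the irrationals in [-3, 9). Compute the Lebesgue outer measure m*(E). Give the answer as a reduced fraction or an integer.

The interval I = [-3, 9) has m(I) = 9 - (-3) = 12 (endpoints are measure-zero, so open/closed/half-open agree). Write I = (I cap Q) u (I \ Q). The rationals in I are countable, so m*(I cap Q) = 0 (cover each rational by intervals whose total length is arbitrarily small). By countable subadditivity m*(I) <= m*(I cap Q) + m*(I \ Q), hence m*(I \ Q) >= m(I) = 12. The reverse inequality m*(I \ Q) <= m*(I) = 12 is trivial since (I \ Q) is a subset of I. Therefore m*(I \ Q) = 12.

12


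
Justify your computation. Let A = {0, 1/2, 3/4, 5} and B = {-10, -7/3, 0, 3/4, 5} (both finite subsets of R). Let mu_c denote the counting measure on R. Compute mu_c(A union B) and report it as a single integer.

Counting measure on a finite set equals cardinality. By inclusion-exclusion, |A union B| = |A| + |B| - |A cap B|.
|A| = 4, |B| = 5, |A cap B| = 3.
So mu_c(A union B) = 4 + 5 - 3 = 6.

6


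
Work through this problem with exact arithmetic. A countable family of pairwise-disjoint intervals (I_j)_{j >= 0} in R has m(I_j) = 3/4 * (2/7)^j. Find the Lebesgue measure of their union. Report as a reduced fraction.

By countable additivity of the Lebesgue measure on pairwise disjoint measurable sets,
  m(union_{j >= 0} I_j) = sum_{j >= 0} m(I_j) = sum_{j >= 0} a * r^j,
  with a = 3/4 and r = 2/7.
Since 0 < r = 2/7 < 1, the geometric series converges:
  sum_{j >= 0} a * r^j = a / (1 - r).
  = 3/4 / (1 - 2/7)
  = 3/4 / (5/7)
  = 21/20.

21/20


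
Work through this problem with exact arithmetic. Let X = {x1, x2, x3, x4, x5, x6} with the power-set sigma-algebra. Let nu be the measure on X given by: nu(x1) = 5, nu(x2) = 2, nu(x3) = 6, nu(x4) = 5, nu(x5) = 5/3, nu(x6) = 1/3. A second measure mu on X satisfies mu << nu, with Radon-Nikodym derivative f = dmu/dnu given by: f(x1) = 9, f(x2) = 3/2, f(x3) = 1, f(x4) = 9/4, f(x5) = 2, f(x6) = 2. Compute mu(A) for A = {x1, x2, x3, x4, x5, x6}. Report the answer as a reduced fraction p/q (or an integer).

By the defining property of the Radon-Nikodym derivative, for every measurable set A,
  mu(A) = integral_A f dnu.
Since nu is a discrete measure concentrated on the atoms of X, the integral over A reduces to the sum
  mu(A) = sum_{x in A} f(x) * nu({x}).
Computing each term:
  x1: f(x1) * nu(x1) = 9 * 5 = 45.
  x2: f(x2) * nu(x2) = 3/2 * 2 = 3.
  x3: f(x3) * nu(x3) = 1 * 6 = 6.
  x4: f(x4) * nu(x4) = 9/4 * 5 = 45/4.
  x5: f(x5) * nu(x5) = 2 * 5/3 = 10/3.
  x6: f(x6) * nu(x6) = 2 * 1/3 = 2/3.
Summing: mu(A) = 45 + 3 + 6 + 45/4 + 10/3 + 2/3 = 277/4.

277/4


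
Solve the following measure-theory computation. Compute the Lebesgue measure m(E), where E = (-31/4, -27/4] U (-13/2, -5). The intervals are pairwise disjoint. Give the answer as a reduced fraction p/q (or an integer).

For pairwise disjoint intervals, m(union_i I_i) = sum_i m(I_i),
and m is invariant under swapping open/closed endpoints (single points have measure 0).
So m(E) = sum_i (b_i - a_i).
  I_1 has length -27/4 - (-31/4) = 1.
  I_2 has length -5 - (-13/2) = 3/2.
Summing:
  m(E) = 1 + 3/2 = 5/2.

5/2


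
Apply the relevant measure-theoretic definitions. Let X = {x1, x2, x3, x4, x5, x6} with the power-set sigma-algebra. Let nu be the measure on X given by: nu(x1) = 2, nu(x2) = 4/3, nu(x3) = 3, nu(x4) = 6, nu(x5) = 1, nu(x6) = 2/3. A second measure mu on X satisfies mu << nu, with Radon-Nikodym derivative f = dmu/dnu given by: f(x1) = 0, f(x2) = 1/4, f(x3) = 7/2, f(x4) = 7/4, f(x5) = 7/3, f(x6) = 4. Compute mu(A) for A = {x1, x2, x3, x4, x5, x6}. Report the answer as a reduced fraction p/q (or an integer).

By the defining property of the Radon-Nikodym derivative, for every measurable set A,
  mu(A) = integral_A f dnu.
Since nu is a discrete measure concentrated on the atoms of X, the integral over A reduces to the sum
  mu(A) = sum_{x in A} f(x) * nu({x}).
Computing each term:
  x1: f(x1) * nu(x1) = 0 * 2 = 0.
  x2: f(x2) * nu(x2) = 1/4 * 4/3 = 1/3.
  x3: f(x3) * nu(x3) = 7/2 * 3 = 21/2.
  x4: f(x4) * nu(x4) = 7/4 * 6 = 21/2.
  x5: f(x5) * nu(x5) = 7/3 * 1 = 7/3.
  x6: f(x6) * nu(x6) = 4 * 2/3 = 8/3.
Summing: mu(A) = 0 + 1/3 + 21/2 + 21/2 + 7/3 + 8/3 = 79/3.

79/3


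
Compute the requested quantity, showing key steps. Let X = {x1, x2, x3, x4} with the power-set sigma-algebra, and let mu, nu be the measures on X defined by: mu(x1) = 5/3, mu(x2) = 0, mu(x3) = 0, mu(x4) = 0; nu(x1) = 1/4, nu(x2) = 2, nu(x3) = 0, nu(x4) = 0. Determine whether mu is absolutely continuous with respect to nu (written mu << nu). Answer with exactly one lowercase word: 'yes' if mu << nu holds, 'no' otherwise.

mu << nu means: every nu-null measurable set is also mu-null; equivalently, for every atom x, if nu({x}) = 0 then mu({x}) = 0.
Checking each atom:
  x1: nu = 1/4 > 0 -> no constraint.
  x2: nu = 2 > 0 -> no constraint.
  x3: nu = 0, mu = 0 -> consistent with mu << nu.
  x4: nu = 0, mu = 0 -> consistent with mu << nu.
No atom violates the condition. Therefore mu << nu.

yes


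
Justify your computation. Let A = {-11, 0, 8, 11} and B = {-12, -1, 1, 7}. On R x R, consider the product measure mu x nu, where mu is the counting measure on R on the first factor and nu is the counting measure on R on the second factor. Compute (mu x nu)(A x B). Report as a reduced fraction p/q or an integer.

For a measurable rectangle A x B, the product measure satisfies
  (mu x nu)(A x B) = mu(A) * nu(B).
  mu(A) = 4.
  nu(B) = 4.
  (mu x nu)(A x B) = 4 * 4 = 16.

16


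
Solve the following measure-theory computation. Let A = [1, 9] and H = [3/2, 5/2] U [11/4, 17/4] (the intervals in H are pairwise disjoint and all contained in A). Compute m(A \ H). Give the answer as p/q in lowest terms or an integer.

The ambient interval has length m(A) = 9 - 1 = 8.
Since the holes are disjoint and sit inside A, by finite additivity
  m(H) = sum_i (b_i - a_i), and m(A \ H) = m(A) - m(H).
Computing the hole measures:
  m(H_1) = 5/2 - 3/2 = 1.
  m(H_2) = 17/4 - 11/4 = 3/2.
Summed: m(H) = 1 + 3/2 = 5/2.
So m(A \ H) = 8 - 5/2 = 11/2.

11/2


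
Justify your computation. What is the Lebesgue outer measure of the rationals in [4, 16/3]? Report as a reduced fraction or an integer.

The set Q cap [4, 16/3] is countable (a subset of the countable set Q). Lebesgue outer measure of any countable set is 0: each singleton {q} has m*({q}) = 0, and by countable subadditivity m*(union_k {q_k}) <= sum_k m*({q_k}) = sum_k 0 = 0. The reverse inequality m*(E) >= 0 is automatic. So m*(Q cap [4, 16/3]) = 0.

0


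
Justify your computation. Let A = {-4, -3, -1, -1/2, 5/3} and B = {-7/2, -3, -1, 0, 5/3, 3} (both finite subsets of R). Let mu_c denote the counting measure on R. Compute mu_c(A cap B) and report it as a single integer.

Counting measure on a finite set equals cardinality. mu_c(A cap B) = |A cap B| (elements appearing in both).
Enumerating the elements of A that also lie in B gives 3 element(s).
So mu_c(A cap B) = 3.

3


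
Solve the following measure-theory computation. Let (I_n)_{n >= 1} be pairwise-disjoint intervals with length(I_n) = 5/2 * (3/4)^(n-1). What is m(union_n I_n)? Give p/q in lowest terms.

By countable additivity of the Lebesgue measure on pairwise disjoint measurable sets,
  m(union_{n >= 1} I_n) = sum_{n >= 1} m(I_n) = sum_{n >= 1} a * r^(n-1),
  with a = 5/2 and r = 3/4.
Since 0 < r = 3/4 < 1, the geometric series converges:
  sum_{n >= 1} a * r^(n-1) = a / (1 - r).
  = 5/2 / (1 - 3/4)
  = 5/2 / (1/4)
  = 10.

10


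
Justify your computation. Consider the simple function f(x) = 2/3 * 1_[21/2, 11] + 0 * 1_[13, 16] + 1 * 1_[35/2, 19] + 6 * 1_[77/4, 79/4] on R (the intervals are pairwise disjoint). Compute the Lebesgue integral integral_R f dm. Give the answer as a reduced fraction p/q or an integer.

For a simple function f = sum_i c_i * 1_{A_i} with disjoint A_i,
  integral f dm = sum_i c_i * m(A_i).
Lengths of the A_i:
  m(A_1) = 11 - 21/2 = 1/2.
  m(A_2) = 16 - 13 = 3.
  m(A_3) = 19 - 35/2 = 3/2.
  m(A_4) = 79/4 - 77/4 = 1/2.
Contributions c_i * m(A_i):
  (2/3) * (1/2) = 1/3.
  (0) * (3) = 0.
  (1) * (3/2) = 3/2.
  (6) * (1/2) = 3.
Total: 1/3 + 0 + 3/2 + 3 = 29/6.

29/6


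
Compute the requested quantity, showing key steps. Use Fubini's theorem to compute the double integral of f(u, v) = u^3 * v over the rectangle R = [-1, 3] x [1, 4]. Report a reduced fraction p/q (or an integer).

f(u, v) is a tensor product of a function of u and a function of v, and both factors are bounded continuous (hence Lebesgue integrable) on the rectangle, so Fubini's theorem applies:
  integral_R f d(m x m) = (integral_a1^b1 u^3 du) * (integral_a2^b2 v dv).
Inner integral in u: integral_{-1}^{3} u^3 du = (3^4 - (-1)^4)/4
  = 20.
Inner integral in v: integral_{1}^{4} v dv = (4^2 - 1^2)/2
  = 15/2.
Product: (20) * (15/2) = 150.

150


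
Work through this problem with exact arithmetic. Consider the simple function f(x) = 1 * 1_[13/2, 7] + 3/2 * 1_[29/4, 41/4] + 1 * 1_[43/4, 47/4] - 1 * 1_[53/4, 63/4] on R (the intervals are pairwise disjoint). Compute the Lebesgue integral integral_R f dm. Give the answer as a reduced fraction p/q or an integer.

For a simple function f = sum_i c_i * 1_{A_i} with disjoint A_i,
  integral f dm = sum_i c_i * m(A_i).
Lengths of the A_i:
  m(A_1) = 7 - 13/2 = 1/2.
  m(A_2) = 41/4 - 29/4 = 3.
  m(A_3) = 47/4 - 43/4 = 1.
  m(A_4) = 63/4 - 53/4 = 5/2.
Contributions c_i * m(A_i):
  (1) * (1/2) = 1/2.
  (3/2) * (3) = 9/2.
  (1) * (1) = 1.
  (-1) * (5/2) = -5/2.
Total: 1/2 + 9/2 + 1 - 5/2 = 7/2.

7/2


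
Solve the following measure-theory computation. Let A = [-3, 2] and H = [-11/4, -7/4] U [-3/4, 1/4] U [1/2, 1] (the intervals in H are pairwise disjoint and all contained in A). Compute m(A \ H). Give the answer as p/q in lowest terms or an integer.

The ambient interval has length m(A) = 2 - (-3) = 5.
Since the holes are disjoint and sit inside A, by finite additivity
  m(H) = sum_i (b_i - a_i), and m(A \ H) = m(A) - m(H).
Computing the hole measures:
  m(H_1) = -7/4 - (-11/4) = 1.
  m(H_2) = 1/4 - (-3/4) = 1.
  m(H_3) = 1 - 1/2 = 1/2.
Summed: m(H) = 1 + 1 + 1/2 = 5/2.
So m(A \ H) = 5 - 5/2 = 5/2.

5/2


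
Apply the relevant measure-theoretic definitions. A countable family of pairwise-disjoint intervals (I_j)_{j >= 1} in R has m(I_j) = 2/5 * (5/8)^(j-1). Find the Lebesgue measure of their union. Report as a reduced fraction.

By countable additivity of the Lebesgue measure on pairwise disjoint measurable sets,
  m(union_{j >= 1} I_j) = sum_{j >= 1} m(I_j) = sum_{j >= 1} a * r^(j-1),
  with a = 2/5 and r = 5/8.
Since 0 < r = 5/8 < 1, the geometric series converges:
  sum_{j >= 1} a * r^(j-1) = a / (1 - r).
  = 2/5 / (1 - 5/8)
  = 2/5 / (3/8)
  = 16/15.

16/15


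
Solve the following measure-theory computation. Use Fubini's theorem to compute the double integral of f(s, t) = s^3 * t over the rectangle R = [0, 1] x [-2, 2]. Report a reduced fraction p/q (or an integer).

f(s, t) is a tensor product of a function of s and a function of t, and both factors are bounded continuous (hence Lebesgue integrable) on the rectangle, so Fubini's theorem applies:
  integral_R f d(m x m) = (integral_a1^b1 s^3 ds) * (integral_a2^b2 t dt).
Inner integral in s: integral_{0}^{1} s^3 ds = (1^4 - 0^4)/4
  = 1/4.
Inner integral in t: integral_{-2}^{2} t dt = (2^2 - (-2)^2)/2
  = 0.
Product: (1/4) * (0) = 0.

0


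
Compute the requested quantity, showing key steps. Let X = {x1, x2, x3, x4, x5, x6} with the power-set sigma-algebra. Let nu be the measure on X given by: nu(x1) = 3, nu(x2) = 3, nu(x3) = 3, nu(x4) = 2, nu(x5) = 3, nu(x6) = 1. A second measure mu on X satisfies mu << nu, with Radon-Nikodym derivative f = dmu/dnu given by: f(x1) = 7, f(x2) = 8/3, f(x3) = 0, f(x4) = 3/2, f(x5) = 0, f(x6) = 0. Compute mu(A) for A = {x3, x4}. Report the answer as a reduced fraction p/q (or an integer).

By the defining property of the Radon-Nikodym derivative, for every measurable set A,
  mu(A) = integral_A f dnu.
Since nu is a discrete measure concentrated on the atoms of X, the integral over A reduces to the sum
  mu(A) = sum_{x in A} f(x) * nu({x}).
Computing each term:
  x3: f(x3) * nu(x3) = 0 * 3 = 0.
  x4: f(x4) * nu(x4) = 3/2 * 2 = 3.
Summing: mu(A) = 0 + 3 = 3.

3


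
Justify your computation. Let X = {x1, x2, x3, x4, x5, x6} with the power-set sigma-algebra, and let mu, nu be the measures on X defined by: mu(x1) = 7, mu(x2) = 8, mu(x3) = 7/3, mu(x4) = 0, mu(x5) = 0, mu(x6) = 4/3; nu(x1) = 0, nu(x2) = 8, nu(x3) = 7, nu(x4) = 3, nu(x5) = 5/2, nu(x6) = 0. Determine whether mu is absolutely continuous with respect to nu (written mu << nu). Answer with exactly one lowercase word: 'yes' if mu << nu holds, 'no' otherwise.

mu << nu means: every nu-null measurable set is also mu-null; equivalently, for every atom x, if nu({x}) = 0 then mu({x}) = 0.
Checking each atom:
  x1: nu = 0, mu = 7 > 0 -> violates mu << nu.
  x2: nu = 8 > 0 -> no constraint.
  x3: nu = 7 > 0 -> no constraint.
  x4: nu = 3 > 0 -> no constraint.
  x5: nu = 5/2 > 0 -> no constraint.
  x6: nu = 0, mu = 4/3 > 0 -> violates mu << nu.
The atom(s) x1, x6 violate the condition (nu = 0 but mu > 0). Therefore mu is NOT absolutely continuous w.r.t. nu.

no


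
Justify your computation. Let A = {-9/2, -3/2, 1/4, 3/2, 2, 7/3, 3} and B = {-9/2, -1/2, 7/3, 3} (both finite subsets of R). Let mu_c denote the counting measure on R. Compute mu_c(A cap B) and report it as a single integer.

Counting measure on a finite set equals cardinality. mu_c(A cap B) = |A cap B| (elements appearing in both).
Enumerating the elements of A that also lie in B gives 3 element(s).
So mu_c(A cap B) = 3.

3


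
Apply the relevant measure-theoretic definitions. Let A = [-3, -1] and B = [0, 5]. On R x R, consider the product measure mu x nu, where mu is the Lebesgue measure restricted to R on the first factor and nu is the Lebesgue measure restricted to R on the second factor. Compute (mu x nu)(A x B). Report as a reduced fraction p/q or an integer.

For a measurable rectangle A x B, the product measure satisfies
  (mu x nu)(A x B) = mu(A) * nu(B).
  mu(A) = 2.
  nu(B) = 5.
  (mu x nu)(A x B) = 2 * 5 = 10.

10


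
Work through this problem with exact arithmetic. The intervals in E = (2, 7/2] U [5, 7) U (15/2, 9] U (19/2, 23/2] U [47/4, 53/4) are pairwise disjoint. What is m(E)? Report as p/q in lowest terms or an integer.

For pairwise disjoint intervals, m(union_i I_i) = sum_i m(I_i),
and m is invariant under swapping open/closed endpoints (single points have measure 0).
So m(E) = sum_i (b_i - a_i).
  I_1 has length 7/2 - 2 = 3/2.
  I_2 has length 7 - 5 = 2.
  I_3 has length 9 - 15/2 = 3/2.
  I_4 has length 23/2 - 19/2 = 2.
  I_5 has length 53/4 - 47/4 = 3/2.
Summing:
  m(E) = 3/2 + 2 + 3/2 + 2 + 3/2 = 17/2.

17/2


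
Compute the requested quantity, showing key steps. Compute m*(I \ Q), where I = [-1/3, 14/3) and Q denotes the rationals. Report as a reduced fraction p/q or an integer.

The interval I = [-1/3, 14/3) has m(I) = 14/3 - (-1/3) = 5 (endpoints are measure-zero, so open/closed/half-open agree). Write I = (I cap Q) u (I \ Q). The rationals in I are countable, so m*(I cap Q) = 0 (cover each rational by intervals whose total length is arbitrarily small). By countable subadditivity m*(I) <= m*(I cap Q) + m*(I \ Q), hence m*(I \ Q) >= m(I) = 5. The reverse inequality m*(I \ Q) <= m*(I) = 5 is trivial since (I \ Q) is a subset of I. Therefore m*(I \ Q) = 5.

5


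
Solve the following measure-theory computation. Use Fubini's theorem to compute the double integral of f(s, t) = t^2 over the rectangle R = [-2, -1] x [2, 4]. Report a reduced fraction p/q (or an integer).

f(s, t) is a tensor product of a function of s and a function of t, and both factors are bounded continuous (hence Lebesgue integrable) on the rectangle, so Fubini's theorem applies:
  integral_R f d(m x m) = (integral_a1^b1 1 ds) * (integral_a2^b2 t^2 dt).
Inner integral in s: integral_{-2}^{-1} 1 ds = ((-1)^1 - (-2)^1)/1
  = 1.
Inner integral in t: integral_{2}^{4} t^2 dt = (4^3 - 2^3)/3
  = 56/3.
Product: (1) * (56/3) = 56/3.

56/3


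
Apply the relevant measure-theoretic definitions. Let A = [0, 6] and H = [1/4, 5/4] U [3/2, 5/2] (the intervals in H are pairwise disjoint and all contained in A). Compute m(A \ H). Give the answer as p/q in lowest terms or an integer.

The ambient interval has length m(A) = 6 - 0 = 6.
Since the holes are disjoint and sit inside A, by finite additivity
  m(H) = sum_i (b_i - a_i), and m(A \ H) = m(A) - m(H).
Computing the hole measures:
  m(H_1) = 5/4 - 1/4 = 1.
  m(H_2) = 5/2 - 3/2 = 1.
Summed: m(H) = 1 + 1 = 2.
So m(A \ H) = 6 - 2 = 4.

4


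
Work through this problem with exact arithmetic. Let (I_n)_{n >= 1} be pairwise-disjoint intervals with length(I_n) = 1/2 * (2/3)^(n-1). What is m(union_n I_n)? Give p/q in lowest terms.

By countable additivity of the Lebesgue measure on pairwise disjoint measurable sets,
  m(union_{n >= 1} I_n) = sum_{n >= 1} m(I_n) = sum_{n >= 1} a * r^(n-1),
  with a = 1/2 and r = 2/3.
Since 0 < r = 2/3 < 1, the geometric series converges:
  sum_{n >= 1} a * r^(n-1) = a / (1 - r).
  = 1/2 / (1 - 2/3)
  = 1/2 / (1/3)
  = 3/2.

3/2


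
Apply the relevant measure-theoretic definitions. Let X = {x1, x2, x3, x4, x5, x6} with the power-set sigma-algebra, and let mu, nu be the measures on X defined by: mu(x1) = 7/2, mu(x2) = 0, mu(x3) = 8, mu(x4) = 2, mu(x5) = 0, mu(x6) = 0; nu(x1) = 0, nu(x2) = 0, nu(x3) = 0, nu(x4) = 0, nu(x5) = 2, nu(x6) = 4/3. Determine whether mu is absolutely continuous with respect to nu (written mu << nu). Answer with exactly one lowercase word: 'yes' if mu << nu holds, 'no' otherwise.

mu << nu means: every nu-null measurable set is also mu-null; equivalently, for every atom x, if nu({x}) = 0 then mu({x}) = 0.
Checking each atom:
  x1: nu = 0, mu = 7/2 > 0 -> violates mu << nu.
  x2: nu = 0, mu = 0 -> consistent with mu << nu.
  x3: nu = 0, mu = 8 > 0 -> violates mu << nu.
  x4: nu = 0, mu = 2 > 0 -> violates mu << nu.
  x5: nu = 2 > 0 -> no constraint.
  x6: nu = 4/3 > 0 -> no constraint.
The atom(s) x1, x3, x4 violate the condition (nu = 0 but mu > 0). Therefore mu is NOT absolutely continuous w.r.t. nu.

no
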